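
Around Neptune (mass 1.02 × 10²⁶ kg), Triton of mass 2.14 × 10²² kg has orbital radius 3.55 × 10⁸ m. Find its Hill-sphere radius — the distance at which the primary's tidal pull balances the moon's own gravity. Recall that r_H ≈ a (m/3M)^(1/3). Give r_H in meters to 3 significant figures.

1.46 × 10⁷ m

r_H ≈ a (m/3M)^(1/3)
    = (3.55 × 10⁸) × (2.14 × 10²² / (3 × 1.02 × 10²⁶))^(1/3)
    = 1.46 × 10⁷ m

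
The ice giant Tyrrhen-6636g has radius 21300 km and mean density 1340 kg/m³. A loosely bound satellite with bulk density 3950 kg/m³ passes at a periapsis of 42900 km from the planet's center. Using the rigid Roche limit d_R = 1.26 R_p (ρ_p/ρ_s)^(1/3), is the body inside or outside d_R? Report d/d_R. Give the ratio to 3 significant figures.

d_R = 1.26 × (21300 km) × (1340/3950)^(1/3) = 18720 km
d/d_R = (42900) / (18720) = 2.29
Since d/d_R > 1, the body is outside the Roche limit.

outside; d/d_R ≈ 2.29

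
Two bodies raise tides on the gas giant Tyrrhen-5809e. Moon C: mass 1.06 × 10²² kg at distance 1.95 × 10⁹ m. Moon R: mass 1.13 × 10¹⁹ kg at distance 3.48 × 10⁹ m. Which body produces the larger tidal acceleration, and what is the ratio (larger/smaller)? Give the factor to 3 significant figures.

The tide-raising term goes as M/d³ (the gradient of a 1/d² field).
Moon C: (1.06 × 10²²) / (1.95 × 10⁹)³ = 1.430 × 10⁻⁶
Moon R: (1.13 × 10¹⁹) / (3.48 × 10⁹)³ = 2.681 × 10⁻¹⁰
Ratio (larger/smaller) = 5330

Moon C, by a factor of ≈ 5330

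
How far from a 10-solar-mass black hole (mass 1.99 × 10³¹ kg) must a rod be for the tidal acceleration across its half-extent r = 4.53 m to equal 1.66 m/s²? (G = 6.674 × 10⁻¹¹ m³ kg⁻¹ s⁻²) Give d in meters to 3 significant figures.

2GMr/d³ = a_tidal  ⇒  d = (2GMr / a_tidal)^(1/3)
d = (2 × 6.674×10⁻¹¹ × (1.99 × 10³¹) × (4.53) / (1.66))^(1/3)
  = 1.94 × 10⁷ m

1.94 × 10⁷ m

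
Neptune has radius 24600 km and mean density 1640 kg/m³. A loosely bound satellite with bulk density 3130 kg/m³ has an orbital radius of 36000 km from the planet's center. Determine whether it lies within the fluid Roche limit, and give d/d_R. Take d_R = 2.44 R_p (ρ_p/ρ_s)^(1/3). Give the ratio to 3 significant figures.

d_R = 2.44 × (24600 km) × (1640/3130)^(1/3) = 48390 km
d/d_R = (36000) / (48390) = 0.744
Since d/d_R < 1, the body is inside the Roche limit.

inside; d/d_R ≈ 0.744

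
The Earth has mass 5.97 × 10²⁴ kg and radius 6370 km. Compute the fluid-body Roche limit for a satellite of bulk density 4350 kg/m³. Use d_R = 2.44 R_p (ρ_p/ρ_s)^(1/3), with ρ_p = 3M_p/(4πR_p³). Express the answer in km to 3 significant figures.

16800 km

ρ_p = 3M_p/(4πR_p³) = 3 × (5.97 × 10²⁴) / (4π × (6.37 × 10⁶ m)³) = 5510 kg/m³
d_R = 2.44 × 6370 km × (5510/4350)^(1/3)
    = 16800 km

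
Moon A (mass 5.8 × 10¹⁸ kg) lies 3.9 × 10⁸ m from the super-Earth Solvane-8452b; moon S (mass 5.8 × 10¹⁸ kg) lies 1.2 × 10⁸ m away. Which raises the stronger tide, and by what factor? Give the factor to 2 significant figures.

Moon S, by a factor of ≈ 34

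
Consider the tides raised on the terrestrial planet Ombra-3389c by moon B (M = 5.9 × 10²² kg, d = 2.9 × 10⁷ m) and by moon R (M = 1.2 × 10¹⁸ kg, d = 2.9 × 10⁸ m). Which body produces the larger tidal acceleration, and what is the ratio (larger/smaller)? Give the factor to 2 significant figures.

Moon B, by a factor of ≈ 4.9 × 10⁷

Compare M/d³ for the two perturbers:
Moon B: (5.9 × 10²²) / (2.9 × 10⁷)³ = 2.419
Moon R: (1.2 × 10¹⁸) / (2.9 × 10⁸)³ = 4.920 × 10⁻⁸
Ratio (larger/smaller) = 4.9 × 10⁷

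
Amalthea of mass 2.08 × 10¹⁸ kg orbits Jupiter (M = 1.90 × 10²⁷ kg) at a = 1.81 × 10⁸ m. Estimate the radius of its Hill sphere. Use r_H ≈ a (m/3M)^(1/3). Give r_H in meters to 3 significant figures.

1.29 × 10⁵ m

r_H ≈ a (m/3M)^(1/3)
    = (1.81 × 10⁸) × (2.08 × 10¹⁸ / (3 × 1.90 × 10²⁷))^(1/3)
    = 1.29 × 10⁵ m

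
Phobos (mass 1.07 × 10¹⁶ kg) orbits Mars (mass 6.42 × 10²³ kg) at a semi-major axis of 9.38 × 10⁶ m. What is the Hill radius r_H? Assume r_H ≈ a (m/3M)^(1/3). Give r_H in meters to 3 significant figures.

1.66 × 10⁴ m

r_H ≈ a (m/3M)^(1/3)
    = (9.38 × 10⁶) × (1.07 × 10¹⁶ / (3 × 6.42 × 10²³))^(1/3)
    = 1.66 × 10⁴ m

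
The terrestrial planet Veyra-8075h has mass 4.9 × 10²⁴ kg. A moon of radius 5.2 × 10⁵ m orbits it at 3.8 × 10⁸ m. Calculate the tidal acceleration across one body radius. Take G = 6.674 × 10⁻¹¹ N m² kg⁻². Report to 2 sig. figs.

6.2 × 10⁻⁶ m/s²

Differencing GM/(d−r)² and GM/d² to first order in r/d gives 2GMr/d³.
Δg = 2GMr/d³
   = 2 × (6.674 × 10⁻¹¹) × (4.9 × 10²⁴) × (5.2 × 10⁵) / (3.8 × 10⁸)³
   = 6.2 × 10⁻⁶ m/s²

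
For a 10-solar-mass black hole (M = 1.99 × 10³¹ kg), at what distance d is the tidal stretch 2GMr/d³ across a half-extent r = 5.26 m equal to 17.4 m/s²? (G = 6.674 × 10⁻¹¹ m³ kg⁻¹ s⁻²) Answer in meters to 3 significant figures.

9.29 × 10⁶ m

2GMr/d³ = a_tidal  ⇒  d = (2GMr / a_tidal)^(1/3)
d = (2 × 6.674×10⁻¹¹ × (1.99 × 10³¹) × (5.26) / (17.4))^(1/3)
  = 9.29 × 10⁶ m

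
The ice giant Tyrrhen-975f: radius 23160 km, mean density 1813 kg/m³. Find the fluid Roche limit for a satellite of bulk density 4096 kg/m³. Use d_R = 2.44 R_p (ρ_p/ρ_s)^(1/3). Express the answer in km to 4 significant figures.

d_R = 2.44 × 23160 km × (1813/4096)^(1/3)
    = 43070 km

43070 km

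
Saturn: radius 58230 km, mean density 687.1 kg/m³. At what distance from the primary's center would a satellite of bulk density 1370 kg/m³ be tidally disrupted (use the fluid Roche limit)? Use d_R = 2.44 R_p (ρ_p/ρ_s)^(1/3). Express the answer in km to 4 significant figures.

d_R = 2.44 × 58230 km × (687.1/1370)^(1/3)
    = 1.129 × 10⁵ km

1.129 × 10⁵ km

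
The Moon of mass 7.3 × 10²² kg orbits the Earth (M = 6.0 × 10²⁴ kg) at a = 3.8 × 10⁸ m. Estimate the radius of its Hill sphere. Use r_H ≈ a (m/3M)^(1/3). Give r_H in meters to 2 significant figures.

6.1 × 10⁷ m

r_H ≈ a (m/3M)^(1/3)
    = (3.8 × 10⁸) × (7.3 × 10²² / (3 × 6.0 × 10²⁴))^(1/3)
    = 6.1 × 10⁷ m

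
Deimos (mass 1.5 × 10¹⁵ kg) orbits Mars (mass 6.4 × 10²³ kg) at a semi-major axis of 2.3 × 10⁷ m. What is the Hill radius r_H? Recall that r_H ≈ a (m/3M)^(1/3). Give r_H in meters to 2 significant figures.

r_H ≈ a (m/3M)^(1/3)
    = (2.3 × 10⁷) × (1.5 × 10¹⁵ / (3 × 6.4 × 10²³))^(1/3)
    = 2.1 × 10⁴ m

2.1 × 10⁴ m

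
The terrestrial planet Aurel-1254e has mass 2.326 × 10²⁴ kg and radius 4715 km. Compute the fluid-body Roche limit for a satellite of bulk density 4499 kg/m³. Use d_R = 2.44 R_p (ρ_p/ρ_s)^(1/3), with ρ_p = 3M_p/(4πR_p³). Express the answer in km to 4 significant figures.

12150 km

ρ_p = 3M_p/(4πR_p³) = 3 × (2.326 × 10²⁴) / (4π × (4.715 × 10⁶ m)³) = 5298 kg/m³
d_R = 2.44 × 4715 km × (5298/4499)^(1/3)
    = 12150 km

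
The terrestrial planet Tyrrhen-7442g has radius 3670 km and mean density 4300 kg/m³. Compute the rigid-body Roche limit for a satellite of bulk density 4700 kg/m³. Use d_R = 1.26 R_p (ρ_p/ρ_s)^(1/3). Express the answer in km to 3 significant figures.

4490 km

d_R = 1.26 × 3670 km × (4300/4700)^(1/3)
    = 4490 km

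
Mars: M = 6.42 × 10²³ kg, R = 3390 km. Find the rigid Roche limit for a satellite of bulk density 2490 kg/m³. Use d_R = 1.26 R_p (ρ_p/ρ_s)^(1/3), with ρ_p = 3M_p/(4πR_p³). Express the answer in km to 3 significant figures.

ρ_p = 3M_p/(4πR_p³) = 3 × (6.42 × 10²³) / (4π × (3.39 × 10⁶ m)³) = 3930 kg/m³
d_R = 1.26 × 3390 km × (3930/2490)^(1/3)
    = 4970 km

4970 km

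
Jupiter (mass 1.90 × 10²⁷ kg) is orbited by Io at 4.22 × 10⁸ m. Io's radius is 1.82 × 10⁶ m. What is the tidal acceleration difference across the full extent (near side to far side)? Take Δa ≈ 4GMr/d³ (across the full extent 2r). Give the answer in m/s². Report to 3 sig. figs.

1.23 × 10⁻² m/s²

Δg = 4GMr/d³
   = 4 × (6.674 × 10⁻¹¹) × (1.90 × 10²⁷) × (1.82 × 10⁶) / (4.22 × 10⁸)³
   = 1.23 × 10⁻² m/s²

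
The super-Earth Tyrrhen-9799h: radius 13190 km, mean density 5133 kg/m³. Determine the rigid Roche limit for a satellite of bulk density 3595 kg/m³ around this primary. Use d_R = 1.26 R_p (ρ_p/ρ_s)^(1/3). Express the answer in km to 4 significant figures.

d_R = 1.26 × 13190 km × (5133/3595)^(1/3)
    = 18710 km

18710 km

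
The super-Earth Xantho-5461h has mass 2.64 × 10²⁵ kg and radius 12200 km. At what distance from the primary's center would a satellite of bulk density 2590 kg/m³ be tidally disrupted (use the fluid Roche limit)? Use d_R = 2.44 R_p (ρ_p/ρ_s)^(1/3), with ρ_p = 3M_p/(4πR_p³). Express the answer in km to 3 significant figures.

32800 km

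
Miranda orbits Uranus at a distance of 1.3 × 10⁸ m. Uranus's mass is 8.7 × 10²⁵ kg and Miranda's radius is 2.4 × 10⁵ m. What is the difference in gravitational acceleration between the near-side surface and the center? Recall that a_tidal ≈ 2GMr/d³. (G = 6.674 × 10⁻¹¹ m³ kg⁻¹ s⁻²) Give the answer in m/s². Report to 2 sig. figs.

Δg = 2GMr/d³
   = 2 × (6.674 × 10⁻¹¹) × (8.7 × 10²⁵) × (2.4 × 10⁵) / (1.3 × 10⁸)³
   = 1.3 × 10⁻³ m/s²

1.3 × 10⁻³ m/s²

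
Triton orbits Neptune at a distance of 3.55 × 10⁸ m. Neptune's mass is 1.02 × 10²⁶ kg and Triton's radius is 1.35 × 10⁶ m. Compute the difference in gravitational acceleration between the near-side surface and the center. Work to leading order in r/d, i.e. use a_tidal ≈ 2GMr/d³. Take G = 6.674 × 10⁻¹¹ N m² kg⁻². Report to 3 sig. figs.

4.11 × 10⁻⁴ m/s²

Δg = 2GMr/d³
   = 2 × (6.674 × 10⁻¹¹) × (1.02 × 10²⁶) × (1.35 × 10⁶) / (3.55 × 10⁸)³
   = 4.11 × 10⁻⁴ m/s²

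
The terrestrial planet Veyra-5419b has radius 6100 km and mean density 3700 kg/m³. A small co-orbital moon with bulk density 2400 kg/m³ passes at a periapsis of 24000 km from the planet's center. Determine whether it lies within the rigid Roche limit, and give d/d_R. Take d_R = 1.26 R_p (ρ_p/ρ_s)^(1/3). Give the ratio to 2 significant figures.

outside; d/d_R ≈ 2.7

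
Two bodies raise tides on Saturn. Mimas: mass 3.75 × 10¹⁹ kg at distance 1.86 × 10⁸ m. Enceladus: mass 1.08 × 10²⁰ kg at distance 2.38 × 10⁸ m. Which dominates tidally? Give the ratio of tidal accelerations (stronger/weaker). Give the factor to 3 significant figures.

Enceladus, by a factor of ≈ 1.37

Tidal acceleration ∝ M/d³, so compare M/d³ for each.
Mimas: (3.75 × 10¹⁹) / (1.86 × 10⁸)³ = 5.828 × 10⁻⁶
Enceladus: (1.08 × 10²⁰) / (2.38 × 10⁸)³ = 8.011 × 10⁻⁶
Ratio (larger/smaller) = 1.37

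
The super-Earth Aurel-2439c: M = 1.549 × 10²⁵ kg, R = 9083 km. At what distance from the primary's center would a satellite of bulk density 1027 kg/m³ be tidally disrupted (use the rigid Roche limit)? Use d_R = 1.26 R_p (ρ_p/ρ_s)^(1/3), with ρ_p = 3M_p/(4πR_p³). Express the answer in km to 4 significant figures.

ρ_p = 3M_p/(4πR_p³) = 3 × (1.549 × 10²⁵) / (4π × (9.083 × 10⁶ m)³) = 4935 kg/m³
d_R = 1.26 × 9083 km × (4935/1027)^(1/3)
    = 19310 km

19310 km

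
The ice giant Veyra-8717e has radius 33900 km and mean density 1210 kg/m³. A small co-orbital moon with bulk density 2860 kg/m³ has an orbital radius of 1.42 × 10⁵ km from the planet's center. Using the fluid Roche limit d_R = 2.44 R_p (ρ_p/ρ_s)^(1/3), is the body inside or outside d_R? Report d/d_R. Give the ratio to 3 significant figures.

d_R = 2.44 × (33900 km) × (1210/2860)^(1/3) = 62100 km
d/d_R = (1.42 × 10⁵) / (62100) = 2.29
Since d/d_R > 1, the body is outside the Roche limit.

outside; d/d_R ≈ 2.29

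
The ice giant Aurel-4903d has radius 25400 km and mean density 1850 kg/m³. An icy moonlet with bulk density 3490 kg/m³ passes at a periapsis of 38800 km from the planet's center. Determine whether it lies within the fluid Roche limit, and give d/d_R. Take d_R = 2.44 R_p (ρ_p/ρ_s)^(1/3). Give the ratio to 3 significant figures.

inside; d/d_R ≈ 0.774

d_R = 2.44 × (25400 km) × (1850/3490)^(1/3) = 50160 km
d/d_R = (38800) / (50160) = 0.774
Since d/d_R < 1, the body is inside the Roche limit.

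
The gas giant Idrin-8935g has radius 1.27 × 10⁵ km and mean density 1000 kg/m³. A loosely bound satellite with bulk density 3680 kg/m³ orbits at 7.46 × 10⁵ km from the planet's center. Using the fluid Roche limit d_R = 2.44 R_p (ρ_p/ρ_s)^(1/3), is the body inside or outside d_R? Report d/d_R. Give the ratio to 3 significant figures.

d_R = 2.44 × (1.27 × 10⁵ km) × (1000/3680)^(1/3) = 2.007 × 10⁵ km
d/d_R = (7.46 × 10⁵) / (2.007 × 10⁵) = 3.72
Since d/d_R > 1, the body is outside the Roche limit.

outside; d/d_R ≈ 3.72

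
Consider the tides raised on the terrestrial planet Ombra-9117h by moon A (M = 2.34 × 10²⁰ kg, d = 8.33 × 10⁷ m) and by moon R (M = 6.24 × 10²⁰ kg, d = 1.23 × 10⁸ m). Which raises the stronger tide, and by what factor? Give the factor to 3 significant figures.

Tidal stretch scales as M/d³; compute that for each body.
Moon A: (2.34 × 10²⁰) / (8.33 × 10⁷)³ = 4.048 × 10⁻⁴
Moon R: (6.24 × 10²⁰) / (1.23 × 10⁸)³ = 3.353 × 10⁻⁴
Ratio (larger/smaller) = 1.21

Moon A, by a factor of ≈ 1.21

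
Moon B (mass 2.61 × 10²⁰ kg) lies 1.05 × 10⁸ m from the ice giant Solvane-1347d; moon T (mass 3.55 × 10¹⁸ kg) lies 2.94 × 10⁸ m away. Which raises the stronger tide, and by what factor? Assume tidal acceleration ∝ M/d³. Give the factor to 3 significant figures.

Moon B, by a factor of ≈ 1610

Tidal acceleration ∝ M/d³, so compare M/d³ for each.
Moon B: (2.61 × 10²⁰) / (1.05 × 10⁸)³ = 2.255 × 10⁻⁴
Moon T: (3.55 × 10¹⁸) / (2.94 × 10⁸)³ = 1.397 × 10⁻⁷
Ratio (larger/smaller) = 1610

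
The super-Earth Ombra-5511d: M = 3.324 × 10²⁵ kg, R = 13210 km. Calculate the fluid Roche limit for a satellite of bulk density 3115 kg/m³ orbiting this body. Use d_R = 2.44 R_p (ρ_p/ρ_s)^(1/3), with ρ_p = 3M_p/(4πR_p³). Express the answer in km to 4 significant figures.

33320 km

ρ_p = 3M_p/(4πR_p³) = 3 × (3.324 × 10²⁵) / (4π × (1.321 × 10⁷ m)³) = 3442 kg/m³
d_R = 2.44 × 13210 km × (3442/3115)^(1/3)
    = 33320 km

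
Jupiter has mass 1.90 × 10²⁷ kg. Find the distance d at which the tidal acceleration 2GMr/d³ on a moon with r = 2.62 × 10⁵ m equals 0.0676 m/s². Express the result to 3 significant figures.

2GMr/d³ = a_tidal  ⇒  d = (2GMr / a_tidal)^(1/3)
d = (2 × 6.674×10⁻¹¹ × (1.90 × 10²⁷) × (2.62 × 10⁵) / (0.0676))^(1/3)
  = 9.94 × 10⁷ m

9.94 × 10⁷ m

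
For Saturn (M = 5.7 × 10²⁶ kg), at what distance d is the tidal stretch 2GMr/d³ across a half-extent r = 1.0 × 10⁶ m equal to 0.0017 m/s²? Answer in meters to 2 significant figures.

2GMr/d³ = a_tidal  ⇒  d = (2GMr / a_tidal)^(1/3)
d = (2 × 6.674×10⁻¹¹ × (5.7 × 10²⁶) × (1.0 × 10⁶) / (0.0017))^(1/3)
  = 3.6 × 10⁸ m

3.6 × 10⁸ m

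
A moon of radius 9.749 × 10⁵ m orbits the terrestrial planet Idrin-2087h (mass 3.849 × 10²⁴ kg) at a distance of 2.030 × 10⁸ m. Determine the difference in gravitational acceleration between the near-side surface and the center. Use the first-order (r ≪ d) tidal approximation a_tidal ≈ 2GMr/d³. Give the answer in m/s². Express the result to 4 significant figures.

5.987 × 10⁻⁵ m/s²

a_tidal = 2GMr/d³
        = 2 × (6.674 × 10⁻¹¹) × (3.849 × 10²⁴) × (9.749 × 10⁵) / (2.030 × 10⁸)³
        = 5.987 × 10⁻⁵ m/s²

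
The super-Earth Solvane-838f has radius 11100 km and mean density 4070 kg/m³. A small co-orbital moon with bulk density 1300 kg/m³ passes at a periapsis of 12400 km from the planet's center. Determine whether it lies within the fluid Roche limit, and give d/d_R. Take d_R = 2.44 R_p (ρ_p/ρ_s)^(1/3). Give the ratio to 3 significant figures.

d_R = 2.44 × (11100 km) × (4070/1300)^(1/3) = 39620 km
d/d_R = (12400) / (39620) = 0.313
Since d/d_R < 1, the body is inside the Roche limit.

inside; d/d_R ≈ 0.313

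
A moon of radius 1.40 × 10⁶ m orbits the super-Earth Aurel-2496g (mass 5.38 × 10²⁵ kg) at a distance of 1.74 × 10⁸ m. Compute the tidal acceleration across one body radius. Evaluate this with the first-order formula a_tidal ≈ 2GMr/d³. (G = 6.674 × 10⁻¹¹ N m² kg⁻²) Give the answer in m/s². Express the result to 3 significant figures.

1.91 × 10⁻³ m/s²

Δa = 2GMr/d³
   = 2 × (6.674 × 10⁻¹¹) × (5.38 × 10²⁵) × (1.40 × 10⁶) / (1.74 × 10⁸)³
   = 1.91 × 10⁻³ m/s²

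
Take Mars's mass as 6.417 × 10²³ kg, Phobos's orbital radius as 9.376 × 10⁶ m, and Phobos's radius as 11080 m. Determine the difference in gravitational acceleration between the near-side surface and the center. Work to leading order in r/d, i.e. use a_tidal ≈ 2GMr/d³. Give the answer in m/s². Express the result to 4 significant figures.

1.151 × 10⁻³ m/s²

The tidal stretch is the gradient of GM/d² times the body's extent r, hence the 1/d³ dependence.
a_tidal = 2GMr/d³
        = 2 × (6.674 × 10⁻¹¹) × (6.417 × 10²³) × (11080) / (9.376 × 10⁶)³
        = 1.151 × 10⁻³ m/s²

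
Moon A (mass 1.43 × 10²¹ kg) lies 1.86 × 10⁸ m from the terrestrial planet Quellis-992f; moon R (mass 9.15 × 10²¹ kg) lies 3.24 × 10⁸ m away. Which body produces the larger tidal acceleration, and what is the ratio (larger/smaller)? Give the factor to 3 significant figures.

Tidal acceleration ∝ M/d³, so compare M/d³ for each.
Moon A: (1.43 × 10²¹) / (1.86 × 10⁸)³ = 2.222 × 10⁻⁴
Moon R: (9.15 × 10²¹) / (3.24 × 10⁸)³ = 2.690 × 10⁻⁴
Ratio (larger/smaller) = 1.21

Moon R, by a factor of ≈ 1.21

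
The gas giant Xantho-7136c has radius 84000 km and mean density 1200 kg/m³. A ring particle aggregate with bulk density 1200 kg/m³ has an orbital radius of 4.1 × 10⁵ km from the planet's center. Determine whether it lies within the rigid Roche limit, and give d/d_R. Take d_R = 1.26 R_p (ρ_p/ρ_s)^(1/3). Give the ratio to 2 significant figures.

outside; d/d_R ≈ 3.9

d_R = 1.26 × (84000 km) × (1200/1200)^(1/3) = 1.058 × 10⁵ km
d/d_R = (4.1 × 10⁵) / (1.058 × 10⁵) = 3.9
Since d/d_R > 1, the body is outside the Roche limit.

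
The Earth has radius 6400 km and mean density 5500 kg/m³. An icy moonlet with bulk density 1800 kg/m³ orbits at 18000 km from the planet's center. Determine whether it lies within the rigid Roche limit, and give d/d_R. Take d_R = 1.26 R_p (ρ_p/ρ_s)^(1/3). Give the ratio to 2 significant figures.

outside; d/d_R ≈ 1.5

d_R = 1.26 × (6400 km) × (5500/1800)^(1/3) = 11700 km
d/d_R = (18000) / (11700) = 1.5
Since d/d_R > 1, the body is outside the Roche limit.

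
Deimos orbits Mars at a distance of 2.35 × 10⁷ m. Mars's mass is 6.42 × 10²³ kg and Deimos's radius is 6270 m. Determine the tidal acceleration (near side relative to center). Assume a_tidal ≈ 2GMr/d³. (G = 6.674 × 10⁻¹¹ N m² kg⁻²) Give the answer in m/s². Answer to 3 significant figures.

Δg = 2GMr/d³
   = 2 × (6.674 × 10⁻¹¹) × (6.42 × 10²³) × (6270) / (2.35 × 10⁷)³
   = 4.14 × 10⁻⁵ m/s²

4.14 × 10⁻⁵ m/s²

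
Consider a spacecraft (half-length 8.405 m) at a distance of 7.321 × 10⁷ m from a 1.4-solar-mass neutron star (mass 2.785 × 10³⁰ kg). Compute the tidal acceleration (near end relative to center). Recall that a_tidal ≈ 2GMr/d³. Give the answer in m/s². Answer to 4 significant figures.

7.963 × 10⁻³ m/s²

Differencing GM/(d−r)² and GM/d² to first order in r/d gives 2GMr/d³.
Δa = 2GMr/d³
   = 2 × (6.674 × 10⁻¹¹) × (2.785 × 10³⁰) × (8.405) / (7.321 × 10⁷)³
   = 7.963 × 10⁻³ m/s²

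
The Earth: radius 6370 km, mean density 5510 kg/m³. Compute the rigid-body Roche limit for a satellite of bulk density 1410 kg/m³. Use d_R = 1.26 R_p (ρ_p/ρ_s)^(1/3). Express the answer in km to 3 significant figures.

12600 km

d_R = 1.26 × 6370 km × (5510/1410)^(1/3)
    = 12600 km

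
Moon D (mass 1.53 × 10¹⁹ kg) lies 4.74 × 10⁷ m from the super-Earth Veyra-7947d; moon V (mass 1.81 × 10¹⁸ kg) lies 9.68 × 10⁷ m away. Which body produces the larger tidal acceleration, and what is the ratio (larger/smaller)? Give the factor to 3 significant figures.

Compare M/d³ for the two perturbers:
Moon D: (1.53 × 10¹⁹) / (4.74 × 10⁷)³ = 1.437 × 10⁻⁴
Moon V: (1.81 × 10¹⁸) / (9.68 × 10⁷)³ = 1.996 × 10⁻⁶
Ratio (larger/smaller) = 72.0

Moon D, by a factor of ≈ 72.0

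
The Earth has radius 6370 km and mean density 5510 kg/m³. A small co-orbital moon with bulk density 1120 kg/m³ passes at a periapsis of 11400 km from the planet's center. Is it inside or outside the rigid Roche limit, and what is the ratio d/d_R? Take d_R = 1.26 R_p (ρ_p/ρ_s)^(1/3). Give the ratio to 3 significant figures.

inside; d/d_R ≈ 0.835

d_R = 1.26 × (6370 km) × (5510/1120)^(1/3) = 13650 km
d/d_R = (11400) / (13650) = 0.835
Since d/d_R < 1, the body is inside the Roche limit.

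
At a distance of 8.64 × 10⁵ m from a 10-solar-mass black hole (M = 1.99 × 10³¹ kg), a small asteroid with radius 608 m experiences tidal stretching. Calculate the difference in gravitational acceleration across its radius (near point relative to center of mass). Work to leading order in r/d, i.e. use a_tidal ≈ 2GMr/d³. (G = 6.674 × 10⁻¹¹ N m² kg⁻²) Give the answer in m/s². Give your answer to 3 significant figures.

2.50 × 10⁶ m/s²

Δg = 2GMr/d³
   = 2 × (6.674 × 10⁻¹¹) × (1.99 × 10³¹) × (608) / (8.64 × 10⁵)³
   = 2.50 × 10⁶ m/s²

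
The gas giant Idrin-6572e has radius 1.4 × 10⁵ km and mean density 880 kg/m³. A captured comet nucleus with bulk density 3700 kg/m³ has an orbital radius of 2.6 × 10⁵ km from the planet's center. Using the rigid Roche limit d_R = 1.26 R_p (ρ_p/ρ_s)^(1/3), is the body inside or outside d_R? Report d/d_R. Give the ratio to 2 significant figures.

d_R = 1.26 × (1.4 × 10⁵ km) × (880/3700)^(1/3) = 1.093 × 10⁵ km
d/d_R = (2.6 × 10⁵) / (1.093 × 10⁵) = 2.4
Since d/d_R > 1, the body is outside the Roche limit.

outside; d/d_R ≈ 2.4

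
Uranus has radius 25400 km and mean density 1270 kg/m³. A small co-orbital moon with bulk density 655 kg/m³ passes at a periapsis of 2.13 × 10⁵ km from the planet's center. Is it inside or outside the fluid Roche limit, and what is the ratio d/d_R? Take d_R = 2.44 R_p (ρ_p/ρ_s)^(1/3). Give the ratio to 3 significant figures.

d_R = 2.44 × (25400 km) × (1270/655)^(1/3) = 77280 km
d/d_R = (2.13 × 10⁵) / (77280) = 2.76
Since d/d_R > 1, the body is outside the Roche limit.

outside; d/d_R ≈ 2.76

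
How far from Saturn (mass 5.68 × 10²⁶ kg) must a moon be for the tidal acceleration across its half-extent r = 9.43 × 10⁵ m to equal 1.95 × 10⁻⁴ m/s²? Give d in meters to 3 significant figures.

7.16 × 10⁸ m

2GMr/d³ = a_tidal  ⇒  d = (2GMr / a_tidal)^(1/3)
d = (2 × 6.674×10⁻¹¹ × (5.68 × 10²⁶) × (9.43 × 10⁵) / (1.95 × 10⁻⁴))^(1/3)
  = 7.16 × 10⁸ m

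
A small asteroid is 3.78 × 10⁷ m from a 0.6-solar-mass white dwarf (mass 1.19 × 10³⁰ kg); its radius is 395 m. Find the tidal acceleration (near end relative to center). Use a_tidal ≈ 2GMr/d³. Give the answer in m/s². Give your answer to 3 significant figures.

Since r ≪ d, expand the inverse-square field across one radius to get the leading 2GMr/d³ term.
Δg = 2GMr/d³
   = 2 × (6.674 × 10⁻¹¹) × (1.19 × 10³⁰) × (395) / (3.78 × 10⁷)³
   = 1.16 m/s²

1.16 m/s²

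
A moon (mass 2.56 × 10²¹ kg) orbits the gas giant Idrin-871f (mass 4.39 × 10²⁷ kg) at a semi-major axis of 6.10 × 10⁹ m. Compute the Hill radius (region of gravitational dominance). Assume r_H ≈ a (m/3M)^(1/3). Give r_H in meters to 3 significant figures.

r_H ≈ a (m/3M)^(1/3)
    = (6.10 × 10⁹) × (2.56 × 10²¹ / (3 × 4.39 × 10²⁷))^(1/3)
    = 3.53 × 10⁷ m

3.53 × 10⁷ m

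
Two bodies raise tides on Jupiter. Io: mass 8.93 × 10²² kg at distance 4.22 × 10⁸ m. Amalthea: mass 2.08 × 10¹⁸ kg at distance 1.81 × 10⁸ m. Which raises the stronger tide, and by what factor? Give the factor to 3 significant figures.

Tidal acceleration ∝ M/d³, so compare M/d³ for each.
Io: (8.93 × 10²²) / (4.22 × 10⁸)³ = 1.188 × 10⁻³
Amalthea: (2.08 × 10¹⁸) / (1.81 × 10⁸)³ = 3.508 × 10⁻⁷
Ratio (larger/smaller) = 3390

Io, by a factor of ≈ 3390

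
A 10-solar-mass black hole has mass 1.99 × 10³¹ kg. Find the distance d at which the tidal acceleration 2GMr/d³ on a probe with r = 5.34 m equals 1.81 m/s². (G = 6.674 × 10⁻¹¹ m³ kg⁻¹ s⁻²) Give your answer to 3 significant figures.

2GMr/d³ = a_tidal  ⇒  d = (2GMr / a_tidal)^(1/3)
d = (2 × 6.674×10⁻¹¹ × (1.99 × 10³¹) × (5.34) / (1.81))^(1/3)
  = 1.99 × 10⁷ m

1.99 × 10⁷ m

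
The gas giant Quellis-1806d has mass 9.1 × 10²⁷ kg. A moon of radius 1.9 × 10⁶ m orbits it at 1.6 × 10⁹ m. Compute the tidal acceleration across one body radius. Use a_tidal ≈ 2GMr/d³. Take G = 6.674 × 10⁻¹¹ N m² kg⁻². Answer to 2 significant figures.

5.6 × 10⁻⁴ m/s²

Δa = 2GMr/d³
   = 2 × (6.674 × 10⁻¹¹) × (9.1 × 10²⁷) × (1.9 × 10⁶) / (1.6 × 10⁹)³
   = 5.6 × 10⁻⁴ m/s²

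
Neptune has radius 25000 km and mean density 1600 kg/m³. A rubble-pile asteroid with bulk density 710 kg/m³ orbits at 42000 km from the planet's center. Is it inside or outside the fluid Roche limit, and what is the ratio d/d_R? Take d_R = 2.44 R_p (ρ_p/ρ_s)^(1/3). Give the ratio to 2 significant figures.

d_R = 2.44 × (25000 km) × (1600/710)^(1/3) = 79970 km
d/d_R = (42000) / (79970) = 0.53
Since d/d_R < 1, the body is inside the Roche limit.

inside; d/d_R ≈ 0.53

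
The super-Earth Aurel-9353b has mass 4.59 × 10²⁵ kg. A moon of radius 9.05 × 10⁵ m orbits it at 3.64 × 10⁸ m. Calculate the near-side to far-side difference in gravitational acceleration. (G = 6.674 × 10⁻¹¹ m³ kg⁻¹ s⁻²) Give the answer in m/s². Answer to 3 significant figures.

2.30 × 10⁻⁴ m/s²

a_tidal = 4GMr/d³
        = 4 × (6.674 × 10⁻¹¹) × (4.59 × 10²⁵) × (9.05 × 10⁵) / (3.64 × 10⁸)³
        = 2.30 × 10⁻⁴ m/s²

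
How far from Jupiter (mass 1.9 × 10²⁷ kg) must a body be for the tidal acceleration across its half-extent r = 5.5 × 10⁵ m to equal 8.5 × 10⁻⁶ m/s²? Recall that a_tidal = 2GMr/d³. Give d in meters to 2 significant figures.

2.5 × 10⁹ m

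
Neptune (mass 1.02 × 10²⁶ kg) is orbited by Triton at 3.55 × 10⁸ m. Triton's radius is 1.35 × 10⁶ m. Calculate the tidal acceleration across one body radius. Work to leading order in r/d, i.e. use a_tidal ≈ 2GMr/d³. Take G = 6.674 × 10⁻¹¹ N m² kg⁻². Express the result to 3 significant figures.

a_tidal = 2GMr/d³
        = 2 × (6.674 × 10⁻¹¹) × (1.02 × 10²⁶) × (1.35 × 10⁶) / (3.55 × 10⁸)³
        = 4.11 × 10⁻⁴ m/s²

4.11 × 10⁻⁴ m/s²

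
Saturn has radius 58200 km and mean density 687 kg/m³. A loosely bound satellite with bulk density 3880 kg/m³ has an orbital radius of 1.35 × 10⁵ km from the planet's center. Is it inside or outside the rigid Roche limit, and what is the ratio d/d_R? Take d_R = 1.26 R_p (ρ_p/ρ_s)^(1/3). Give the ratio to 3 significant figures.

outside; d/d_R ≈ 3.28

d_R = 1.26 × (58200 km) × (687/3880)^(1/3) = 41180 km
d/d_R = (1.35 × 10⁵) / (41180) = 3.28
Since d/d_R > 1, the body is outside the Roche limit.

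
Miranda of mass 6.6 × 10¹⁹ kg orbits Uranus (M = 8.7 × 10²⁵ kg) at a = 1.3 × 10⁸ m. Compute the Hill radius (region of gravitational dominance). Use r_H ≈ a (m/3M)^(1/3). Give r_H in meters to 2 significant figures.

8.2 × 10⁵ m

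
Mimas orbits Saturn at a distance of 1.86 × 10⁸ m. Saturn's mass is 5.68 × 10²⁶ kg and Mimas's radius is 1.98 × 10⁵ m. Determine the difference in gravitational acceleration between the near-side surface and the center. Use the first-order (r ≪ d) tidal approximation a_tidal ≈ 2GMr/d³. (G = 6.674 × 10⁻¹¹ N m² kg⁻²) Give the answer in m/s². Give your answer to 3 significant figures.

2.33 × 10⁻³ m/s²

Δg = 2GMr/d³
   = 2 × (6.674 × 10⁻¹¹) × (5.68 × 10²⁶) × (1.98 × 10⁵) / (1.86 × 10⁸)³
   = 2.33 × 10⁻³ m/s²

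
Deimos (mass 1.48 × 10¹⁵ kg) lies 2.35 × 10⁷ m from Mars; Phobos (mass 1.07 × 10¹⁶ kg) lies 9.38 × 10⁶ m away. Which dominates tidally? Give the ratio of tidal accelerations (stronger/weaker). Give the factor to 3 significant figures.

The tide-raising term goes as M/d³ (the gradient of a 1/d² field).
Deimos: (1.48 × 10¹⁵) / (2.35 × 10⁷)³ = 1.140 × 10⁻⁷
Phobos: (1.07 × 10¹⁶) / (9.38 × 10⁶)³ = 1.297 × 10⁻⁵
Ratio (larger/smaller) = 114

Phobos, by a factor of ≈ 114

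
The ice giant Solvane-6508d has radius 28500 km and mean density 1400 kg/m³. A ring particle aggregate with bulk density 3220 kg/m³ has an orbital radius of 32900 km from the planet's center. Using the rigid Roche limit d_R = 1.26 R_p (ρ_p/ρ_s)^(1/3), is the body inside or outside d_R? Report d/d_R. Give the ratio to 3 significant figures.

outside; d/d_R ≈ 1.21

d_R = 1.26 × (28500 km) × (1400/3220)^(1/3) = 27200 km
d/d_R = (32900) / (27200) = 1.21
Since d/d_R > 1, the body is outside the Roche limit.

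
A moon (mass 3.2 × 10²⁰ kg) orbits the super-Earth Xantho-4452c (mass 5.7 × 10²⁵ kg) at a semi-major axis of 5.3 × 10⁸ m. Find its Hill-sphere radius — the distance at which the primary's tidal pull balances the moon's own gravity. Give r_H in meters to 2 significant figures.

6.5 × 10⁶ m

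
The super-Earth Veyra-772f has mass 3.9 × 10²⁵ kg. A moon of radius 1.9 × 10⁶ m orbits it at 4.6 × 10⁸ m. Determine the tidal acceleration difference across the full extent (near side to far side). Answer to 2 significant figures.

Near-to-far spans 2r, so the tidal difference is twice the near-to-center value: 4GMr/d³.
Δa = 4GMr/d³
   = 4 × (6.674 × 10⁻¹¹) × (3.9 × 10²⁵) × (1.9 × 10⁶) / (4.6 × 10⁸)³
   = 2.0 × 10⁻⁴ m/s²

2.0 × 10⁻⁴ m/s²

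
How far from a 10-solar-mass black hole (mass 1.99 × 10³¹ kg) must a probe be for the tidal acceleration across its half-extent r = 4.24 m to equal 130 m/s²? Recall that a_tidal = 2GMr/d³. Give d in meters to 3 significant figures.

4.42 × 10⁶ m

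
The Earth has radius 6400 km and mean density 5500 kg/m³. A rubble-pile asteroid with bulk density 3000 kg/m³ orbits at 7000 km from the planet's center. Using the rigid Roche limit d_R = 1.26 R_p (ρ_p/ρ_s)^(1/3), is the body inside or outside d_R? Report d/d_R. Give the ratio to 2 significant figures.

inside; d/d_R ≈ 0.71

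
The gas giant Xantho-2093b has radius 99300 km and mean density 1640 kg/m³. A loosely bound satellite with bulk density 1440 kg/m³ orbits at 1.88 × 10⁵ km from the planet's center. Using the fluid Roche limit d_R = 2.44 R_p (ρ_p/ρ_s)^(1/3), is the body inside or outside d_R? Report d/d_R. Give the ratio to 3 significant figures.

inside; d/d_R ≈ 0.743

d_R = 2.44 × (99300 km) × (1640/1440)^(1/3) = 2.530 × 10⁵ km
d/d_R = (1.88 × 10⁵) / (2.530 × 10⁵) = 0.743
Since d/d_R < 1, the body is inside the Roche limit.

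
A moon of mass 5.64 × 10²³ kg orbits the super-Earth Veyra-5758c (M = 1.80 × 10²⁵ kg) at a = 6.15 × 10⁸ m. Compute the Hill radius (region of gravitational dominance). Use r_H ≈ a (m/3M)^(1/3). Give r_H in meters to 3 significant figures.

r_H ≈ a (m/3M)^(1/3)
    = (6.15 × 10⁸) × (5.64 × 10²³ / (3 × 1.80 × 10²⁵))^(1/3)
    = 1.34 × 10⁸ m

1.34 × 10⁸ m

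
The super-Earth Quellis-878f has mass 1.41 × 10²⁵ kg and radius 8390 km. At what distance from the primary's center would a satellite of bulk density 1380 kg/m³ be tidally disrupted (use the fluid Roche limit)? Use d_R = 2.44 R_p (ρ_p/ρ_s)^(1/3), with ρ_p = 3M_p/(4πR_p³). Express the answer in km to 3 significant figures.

32800 km

ρ_p = 3M_p/(4πR_p³) = 3 × (1.41 × 10²⁵) / (4π × (8.39 × 10⁶ m)³) = 5700 kg/m³
d_R = 2.44 × 8390 km × (5700/1380)^(1/3)
    = 32800 km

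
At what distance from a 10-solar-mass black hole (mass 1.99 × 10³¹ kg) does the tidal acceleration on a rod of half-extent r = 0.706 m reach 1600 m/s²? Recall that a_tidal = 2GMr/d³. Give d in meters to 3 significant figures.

1.05 × 10⁶ m

2GMr/d³ = a_tidal  ⇒  d = (2GMr / a_tidal)^(1/3)
d = (2 × 6.674×10⁻¹¹ × (1.99 × 10³¹) × (0.706) / (1600))^(1/3)
  = 1.05 × 10⁶ m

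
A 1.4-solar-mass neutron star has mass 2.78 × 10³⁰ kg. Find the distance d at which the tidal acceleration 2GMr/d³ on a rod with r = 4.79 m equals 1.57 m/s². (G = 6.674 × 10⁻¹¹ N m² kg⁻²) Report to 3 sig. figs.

1.04 × 10⁷ m

2GMr/d³ = a_tidal  ⇒  d = (2GMr / a_tidal)^(1/3)
d = (2 × 6.674×10⁻¹¹ × (2.78 × 10³⁰) × (4.79) / (1.57))^(1/3)
  = 1.04 × 10⁷ m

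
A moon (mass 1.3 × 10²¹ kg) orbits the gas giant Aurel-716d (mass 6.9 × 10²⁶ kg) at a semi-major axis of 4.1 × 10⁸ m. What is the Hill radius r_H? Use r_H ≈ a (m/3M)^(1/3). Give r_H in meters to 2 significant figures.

r_H ≈ a (m/3M)^(1/3)
    = (4.1 × 10⁸) × (1.3 × 10²¹ / (3 × 6.9 × 10²⁶))^(1/3)
    = 3.5 × 10⁶ m

3.5 × 10⁶ m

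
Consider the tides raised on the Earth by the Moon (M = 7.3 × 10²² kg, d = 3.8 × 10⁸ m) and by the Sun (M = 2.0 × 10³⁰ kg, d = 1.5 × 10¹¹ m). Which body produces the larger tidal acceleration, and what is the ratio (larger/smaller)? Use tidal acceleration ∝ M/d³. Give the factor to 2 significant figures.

The Moon, by a factor of ≈ 2.2

Tidal stretch scales as M/d³; compute that for each body.
The Moon: (7.3 × 10²²) / (3.8 × 10⁸)³ = 1.330 × 10⁻³
The Sun: (2.0 × 10³⁰) / (1.5 × 10¹¹)³ = 5.926 × 10⁻⁴
Ratio (larger/smaller) = 2.2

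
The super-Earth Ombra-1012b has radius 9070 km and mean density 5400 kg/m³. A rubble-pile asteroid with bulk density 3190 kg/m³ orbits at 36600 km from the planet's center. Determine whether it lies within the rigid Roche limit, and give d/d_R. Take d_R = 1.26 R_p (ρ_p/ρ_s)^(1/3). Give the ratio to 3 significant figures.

outside; d/d_R ≈ 2.69

d_R = 1.26 × (9070 km) × (5400/3190)^(1/3) = 13620 km
d/d_R = (36600) / (13620) = 2.69
Since d/d_R > 1, the body is outside the Roche limit.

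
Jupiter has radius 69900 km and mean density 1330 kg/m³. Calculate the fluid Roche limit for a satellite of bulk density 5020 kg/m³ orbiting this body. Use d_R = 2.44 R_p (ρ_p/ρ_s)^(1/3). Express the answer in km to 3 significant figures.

1.10 × 10⁵ km

d_R = 2.44 × 69900 km × (1330/5020)^(1/3)
    = 1.10 × 10⁵ km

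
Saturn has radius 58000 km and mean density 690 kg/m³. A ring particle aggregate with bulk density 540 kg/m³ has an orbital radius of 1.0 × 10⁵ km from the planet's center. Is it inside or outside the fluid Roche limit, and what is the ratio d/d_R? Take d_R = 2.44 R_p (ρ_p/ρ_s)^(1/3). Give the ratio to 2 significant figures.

inside; d/d_R ≈ 0.65

d_R = 2.44 × (58000 km) × (690/540)^(1/3) = 1.536 × 10⁵ km
d/d_R = (1.0 × 10⁵) / (1.536 × 10⁵) = 0.65
Since d/d_R < 1, the body is inside the Roche limit.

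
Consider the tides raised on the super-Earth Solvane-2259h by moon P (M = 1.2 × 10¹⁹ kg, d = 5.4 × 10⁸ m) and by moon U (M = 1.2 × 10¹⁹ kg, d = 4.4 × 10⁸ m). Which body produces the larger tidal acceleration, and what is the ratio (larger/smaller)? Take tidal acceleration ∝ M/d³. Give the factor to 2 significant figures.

Tidal acceleration ∝ M/d³, so compare M/d³ for each.
Moon P: (1.2 × 10¹⁹) / (5.4 × 10⁸)³ = 7.621 × 10⁻⁸
Moon U: (1.2 × 10¹⁹) / (4.4 × 10⁸)³ = 1.409 × 10⁻⁷
Ratio (larger/smaller) = 1.8

Moon U, by a factor of ≈ 1.8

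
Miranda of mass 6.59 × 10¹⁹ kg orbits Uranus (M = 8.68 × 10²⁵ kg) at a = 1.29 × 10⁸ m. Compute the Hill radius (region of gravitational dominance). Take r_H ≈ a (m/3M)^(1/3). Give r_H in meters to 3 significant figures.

8.16 × 10⁵ m

r_H ≈ a (m/3M)^(1/3)
    = (1.29 × 10⁸) × (6.59 × 10¹⁹ / (3 × 8.68 × 10²⁵))^(1/3)
    = 8.16 × 10⁵ m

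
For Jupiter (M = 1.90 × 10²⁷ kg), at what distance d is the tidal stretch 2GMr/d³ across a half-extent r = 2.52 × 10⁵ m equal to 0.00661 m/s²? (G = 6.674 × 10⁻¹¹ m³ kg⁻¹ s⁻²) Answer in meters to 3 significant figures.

2GMr/d³ = a_tidal  ⇒  d = (2GMr / a_tidal)^(1/3)
d = (2 × 6.674×10⁻¹¹ × (1.90 × 10²⁷) × (2.52 × 10⁵) / (0.00661))^(1/3)
  = 2.13 × 10⁸ m

2.13 × 10⁸ m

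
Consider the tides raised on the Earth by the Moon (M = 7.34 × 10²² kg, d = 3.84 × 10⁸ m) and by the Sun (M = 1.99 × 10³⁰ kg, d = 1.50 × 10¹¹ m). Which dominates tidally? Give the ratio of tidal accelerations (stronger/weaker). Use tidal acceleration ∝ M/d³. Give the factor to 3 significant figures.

The Moon, by a factor of ≈ 2.20

Compare M/d³ for the two perturbers:
The Moon: (7.34 × 10²²) / (3.84 × 10⁸)³ = 1.296 × 10⁻³
The Sun: (1.99 × 10³⁰) / (1.50 × 10¹¹)³ = 5.896 × 10⁻⁴
Ratio (larger/smaller) = 2.20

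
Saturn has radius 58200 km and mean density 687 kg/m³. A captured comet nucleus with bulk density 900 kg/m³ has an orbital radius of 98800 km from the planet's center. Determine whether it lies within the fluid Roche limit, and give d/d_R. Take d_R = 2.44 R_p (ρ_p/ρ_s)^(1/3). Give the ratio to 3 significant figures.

inside; d/d_R ≈ 0.761

d_R = 2.44 × (58200 km) × (687/900)^(1/3) = 1.298 × 10⁵ km
d/d_R = (98800) / (1.298 × 10⁵) = 0.761
Since d/d_R < 1, the body is inside the Roche limit.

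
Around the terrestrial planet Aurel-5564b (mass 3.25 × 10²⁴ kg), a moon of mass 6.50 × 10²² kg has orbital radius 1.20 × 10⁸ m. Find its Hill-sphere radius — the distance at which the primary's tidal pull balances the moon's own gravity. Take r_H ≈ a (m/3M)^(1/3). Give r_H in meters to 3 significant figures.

r_H ≈ a (m/3M)^(1/3)
    = (1.20 × 10⁸) × (6.50 × 10²² / (3 × 3.25 × 10²⁴))^(1/3)
    = 2.26 × 10⁷ m

2.26 × 10⁷ m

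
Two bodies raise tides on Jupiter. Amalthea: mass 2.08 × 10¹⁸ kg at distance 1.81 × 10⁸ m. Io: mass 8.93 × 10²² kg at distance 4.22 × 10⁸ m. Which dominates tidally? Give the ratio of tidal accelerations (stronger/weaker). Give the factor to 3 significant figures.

Io, by a factor of ≈ 3390

The tide-raising term goes as M/d³ (the gradient of a 1/d² field).
Amalthea: (2.08 × 10¹⁸) / (1.81 × 10⁸)³ = 3.508 × 10⁻⁷
Io: (8.93 × 10²²) / (4.22 × 10⁸)³ = 1.188 × 10⁻³
Ratio (larger/smaller) = 3390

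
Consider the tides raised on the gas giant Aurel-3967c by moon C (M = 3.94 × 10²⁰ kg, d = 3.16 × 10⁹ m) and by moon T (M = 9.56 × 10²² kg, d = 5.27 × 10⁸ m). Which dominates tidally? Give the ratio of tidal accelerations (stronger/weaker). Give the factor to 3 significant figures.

The tide-raising term goes as M/d³ (the gradient of a 1/d² field).
Moon C: (3.94 × 10²⁰) / (3.16 × 10⁹)³ = 1.249 × 10⁻⁸
Moon T: (9.56 × 10²²) / (5.27 × 10⁸)³ = 6.532 × 10⁻⁴
Ratio (larger/smaller) = 52300

Moon T, by a factor of ≈ 52300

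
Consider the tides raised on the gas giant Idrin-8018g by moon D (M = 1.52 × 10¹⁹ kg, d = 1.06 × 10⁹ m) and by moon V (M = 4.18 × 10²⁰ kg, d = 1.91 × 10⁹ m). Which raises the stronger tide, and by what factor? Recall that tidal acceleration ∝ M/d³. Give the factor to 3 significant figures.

Moon V, by a factor of ≈ 4.70

Tidal acceleration ∝ M/d³, so compare M/d³ for each.
Moon D: (1.52 × 10¹⁹) / (1.06 × 10⁹)³ = 1.276 × 10⁻⁸
Moon V: (4.18 × 10²⁰) / (1.91 × 10⁹)³ = 5.999 × 10⁻⁸
Ratio (larger/smaller) = 4.70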